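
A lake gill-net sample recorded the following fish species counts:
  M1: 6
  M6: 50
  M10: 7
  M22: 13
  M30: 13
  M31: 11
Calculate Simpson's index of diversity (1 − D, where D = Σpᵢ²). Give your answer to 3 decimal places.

0.696

Total N = 6+50+7+13+13+11 = 100, so the proportions are 0.06, 0.5, 0.07, 0.13, 0.13, 0.11 (working shown to 5 dp, full precision carried).
D = 0.06² + 0.5² + 0.07² + 0.13² + 0.13² + 0.11² = 0.00360 + 0.25000 + 0.00490 + 0.01690 + 0.01690 + 0.01210 = 0.30440.
So 1 − D = 0.69560, i.e. 0.696 to 3 decimal places.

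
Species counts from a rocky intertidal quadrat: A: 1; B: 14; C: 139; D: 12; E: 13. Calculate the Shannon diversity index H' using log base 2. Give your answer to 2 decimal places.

Total N = 1+14+139+12+13 = 179, so the proportions are 0.0056, 0.0782, 0.7765, 0.067, 0.0726 (working shown to 4 dp, full precision carried).
Each pᵢ log₂ pᵢ term: 0.0056×(-7.4838)=-0.0418, 0.0782×(-3.6765)=-0.2875, 0.7765×(-0.3649)=-0.2833, 0.067×(-3.8989)=-0.2614, 0.0726×(-3.7834)=-0.2748.
Sum = -1.1488, so H' = 1.15.

1.15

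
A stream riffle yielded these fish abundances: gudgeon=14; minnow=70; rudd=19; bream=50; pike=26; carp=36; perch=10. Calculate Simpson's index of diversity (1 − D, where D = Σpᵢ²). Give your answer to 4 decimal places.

Total N = 14+70+19+50+26+36+10 = 225, so the proportions are 0.062222, 0.311111, 0.084444, 0.222222, 0.115556, 0.16, 0.044444 (working shown to 6 dp, full precision carried).
D = 0.062222² + 0.311111² + 0.084444² + 0.222222² + 0.115556² + 0.16² + 0.044444² = 0.003872 + 0.096790 + 0.007131 + 0.049383 + 0.013353 + 0.025600 + 0.001975 = 0.198104.
So 1 − D = 0.801896, i.e. 0.8019 to 4 decimal places.

0.8019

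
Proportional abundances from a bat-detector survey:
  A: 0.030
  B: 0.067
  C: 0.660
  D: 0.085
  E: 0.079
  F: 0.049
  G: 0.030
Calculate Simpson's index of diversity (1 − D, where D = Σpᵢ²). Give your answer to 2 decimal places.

0.54

D = 0.03² + 0.067² + 0.66² + 0.085² + 0.079² + 0.049² + 0.03² = 0.0009 + 0.0045 + 0.4356 + 0.0072 + 0.0062 + 0.0024 + 0.0009 = 0.4578 (working shown to 4 dp, full precision carried).
So 1 − D = 0.5422, i.e. 0.54 to 2 decimal places.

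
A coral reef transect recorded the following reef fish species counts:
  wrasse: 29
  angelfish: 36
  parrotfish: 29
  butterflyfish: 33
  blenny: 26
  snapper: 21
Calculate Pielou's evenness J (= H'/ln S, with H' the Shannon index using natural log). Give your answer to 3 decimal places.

0.992

Total N = 29+36+29+33+26+21 = 174, so the proportions are 0.16667, 0.2069, 0.16667, 0.18966, 0.14943, 0.12069 (working shown to 5 dp, full precision carried).
H' = −Σ pᵢ ln pᵢ = −((-0.29863) + (-0.32597) + (-0.29863) + (-0.31531) + (-0.28405) + (-0.25520)) = 1.77779.
With S = 6 species, ln S = 1.79176, so J = 1.77779/1.79176 = 0.99220, i.e. 0.992 to 3 decimal places.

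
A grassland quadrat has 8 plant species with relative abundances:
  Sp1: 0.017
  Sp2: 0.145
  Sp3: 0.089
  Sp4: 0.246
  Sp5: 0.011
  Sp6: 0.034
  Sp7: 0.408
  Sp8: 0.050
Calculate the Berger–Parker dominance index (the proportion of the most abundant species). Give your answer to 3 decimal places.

The largest proportion is 0.408, i.e. d = 0.408 to 3 decimal places.

0.408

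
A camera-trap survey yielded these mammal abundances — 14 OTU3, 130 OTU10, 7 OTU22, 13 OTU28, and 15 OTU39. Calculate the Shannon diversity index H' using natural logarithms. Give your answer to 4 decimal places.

0.9566

Total N = 14+130+7+13+15 = 179, so the proportions are 0.078212, 0.726257, 0.039106, 0.072626, 0.083799 (working shown to 6 dp, full precision carried).
Each pᵢ ln pᵢ term: 0.078212×(-2.548328)=-0.199311, 0.726257×(-0.319851)=-0.232294, 0.039106×(-3.241476)=-0.126762, 0.072626×(-2.622436)=-0.190456, 0.083799×(-2.479336)=-0.207766.
Sum = -0.956588, so H' = 0.9566.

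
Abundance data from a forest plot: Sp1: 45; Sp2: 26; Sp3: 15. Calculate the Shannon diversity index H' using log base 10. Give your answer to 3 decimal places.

Total N = 45+26+15 = 86, so the proportions are 0.52326, 0.30233, 0.17442 (working shown to 5 dp, full precision carried).
Each pᵢ log₁₀ pᵢ term: 0.52326×(-0.28129)=-0.14718, 0.30233×(-0.51953)=-0.15707, 0.17442×(-0.75841)=-0.13228.
Sum = -0.43653, so H' = 0.437.

0.437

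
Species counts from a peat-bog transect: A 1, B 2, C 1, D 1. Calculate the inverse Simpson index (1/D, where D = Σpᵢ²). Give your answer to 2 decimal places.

3.57

Total N = 1+2+1+1 = 5, so the proportions are 0.2, 0.4, 0.2, 0.2 (working shown to 6 dp, full precision carried).
D = 0.2² + 0.4² + 0.2² + 0.2² = 0.040000 + 0.160000 + 0.040000 + 0.040000 = 0.280000.
So 1/D = 3.5714, i.e. 3.57 to 2 decimal places.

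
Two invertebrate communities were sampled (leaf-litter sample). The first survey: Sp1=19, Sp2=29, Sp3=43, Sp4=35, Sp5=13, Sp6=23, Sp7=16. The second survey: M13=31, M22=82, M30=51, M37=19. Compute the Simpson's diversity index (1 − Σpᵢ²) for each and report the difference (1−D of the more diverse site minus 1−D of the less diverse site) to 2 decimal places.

0.15

The first survey: N=178, proportions 0.10674, 0.16292, 0.24157, 0.19663, 0.07303, 0.12921, 0.08989, giving 1−D = 0.83493 (working shown to 5 dp, full precision carried).
The second survey: N=183, proportions 0.1694, 0.44809, 0.27869, 0.10383, giving 1−D = 0.68207.
Difference = |0.83493 − 0.68207| = 0.15286, i.e. 0.15 to 2 decimal places.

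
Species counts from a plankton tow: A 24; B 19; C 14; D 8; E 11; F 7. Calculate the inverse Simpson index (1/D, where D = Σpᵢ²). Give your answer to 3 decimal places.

Total N = 24+19+14+8+11+7 = 83, so the proportions are 0.28915663, 0.22891566, 0.1686747, 0.09638554, 0.13253012, 0.08433735 (working shown to 8 dp, full precision carried).
D = 0.28915663² + 0.22891566² + 0.1686747² + 0.09638554² + 0.13253012² + 0.08433735² = 0.08361155 + 0.05240238 + 0.02845115 + 0.00929017 + 0.01756423 + 0.00711279 = 0.19843228.
So 1/D = 5.039503, i.e. 5.040 to 3 decimal places.

5.040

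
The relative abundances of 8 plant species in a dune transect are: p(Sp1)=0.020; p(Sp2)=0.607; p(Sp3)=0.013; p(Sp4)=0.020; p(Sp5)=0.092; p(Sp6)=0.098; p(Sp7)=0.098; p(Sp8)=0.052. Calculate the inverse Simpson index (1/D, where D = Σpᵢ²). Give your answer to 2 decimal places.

D = 0.02² + 0.607² + 0.013² + 0.02² + 0.092² + 0.098² + 0.098² + 0.052² = 0.00040 + 0.36845 + 0.00017 + 0.00040 + 0.00846 + 0.00960 + 0.00960 + 0.00270 = 0.39979 (working shown to 5 dp, full precision carried).
So 1/D = 2.5013, i.e. 2.50 to 2 decimal places.

2.50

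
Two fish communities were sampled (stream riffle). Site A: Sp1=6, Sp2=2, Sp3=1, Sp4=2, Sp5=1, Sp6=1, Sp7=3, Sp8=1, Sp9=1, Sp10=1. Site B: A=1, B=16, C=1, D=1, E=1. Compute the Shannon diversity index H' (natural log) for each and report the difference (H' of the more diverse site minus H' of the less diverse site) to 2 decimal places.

Site A: N=19, proportions 0.31579, 0.10526, 0.05263, 0.10526, 0.05263, 0.05263, 0.15789, 0.05263, 0.05263, 0.05263, giving H' = 2.05923 (working shown to 5 dp, full precision carried).
Site B: N=20, proportions 0.05, 0.8, 0.05, 0.05, 0.05, giving H' = 0.77766.
Difference = |2.05923 − 0.77766| = 1.28157, i.e. 1.28 to 2 decimal places.

1.28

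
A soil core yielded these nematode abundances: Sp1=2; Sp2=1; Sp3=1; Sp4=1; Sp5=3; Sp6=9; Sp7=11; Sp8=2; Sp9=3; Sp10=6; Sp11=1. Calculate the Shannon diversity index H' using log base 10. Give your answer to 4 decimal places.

Total N = 2+1+1+1+3+9+11+2+3+6+1 = 40, so the proportions are 0.05, 0.025, 0.025, 0.025, 0.075, 0.225, 0.275, 0.05, 0.075, 0.15, 0.025 (working shown to 6 dp, full precision carried).
Each pᵢ log₁₀ pᵢ term: 0.05×(-1.301030)=-0.065051, 0.025×(-1.602060)=-0.040051, 0.025×(-1.602060)=-0.040051, 0.025×(-1.602060)=-0.040051, 0.075×(-1.124939)=-0.084370, 0.225×(-0.647817)=-0.145759, 0.275×(-0.560667)=-0.154184, 0.05×(-1.301030)=-0.065051, 0.075×(-1.124939)=-0.084370, 0.15×(-0.823909)=-0.123586, 0.025×(-1.602060)=-0.040051.
Sum = -0.882579, so H' = 0.8826.

0.8826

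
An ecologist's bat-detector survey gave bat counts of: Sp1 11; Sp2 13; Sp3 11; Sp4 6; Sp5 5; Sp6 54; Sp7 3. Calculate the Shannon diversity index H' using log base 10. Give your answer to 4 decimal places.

0.6484

Total N = 11+13+11+6+5+54+3 = 103, so the proportions are 0.106796, 0.126214, 0.106796, 0.058252, 0.048544, 0.524272, 0.029126 (working shown to 6 dp, full precision carried).
Each pᵢ log₁₀ pᵢ term: 0.106796×(-0.971445)=-0.103747, 0.126214×(-0.898894)=-0.113453, 0.106796×(-0.971445)=-0.103747, 0.058252×(-1.234686)=-0.071923, 0.048544×(-1.313867)=-0.063780, 0.524272×(-0.280443)=-0.147029, 0.029126×(-1.535716)=-0.044730.
Sum = -0.648407, so H' = 0.6484.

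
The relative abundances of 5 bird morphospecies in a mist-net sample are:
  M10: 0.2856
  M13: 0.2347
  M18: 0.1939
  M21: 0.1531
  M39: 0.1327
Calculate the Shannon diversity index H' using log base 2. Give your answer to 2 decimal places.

2.27

Each pᵢ log₂ pᵢ term (working shown to 4 dp, full precision carried): 0.2856×(-1.8079)=-0.5163, 0.2347×(-2.0911)=-0.4908, 0.1939×(-2.3666)=-0.4589, 0.1531×(-2.7075)=-0.4145, 0.1327×(-2.9138)=-0.3867.
Sum = -2.2672, so H' = 2.27.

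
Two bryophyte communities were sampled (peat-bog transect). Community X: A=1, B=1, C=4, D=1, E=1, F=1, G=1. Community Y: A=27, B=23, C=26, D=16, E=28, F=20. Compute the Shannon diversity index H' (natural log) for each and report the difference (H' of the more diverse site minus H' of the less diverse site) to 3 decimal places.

Community X: N=10, proportions 0.1, 0.1, 0.4, 0.1, 0.1, 0.1, 0.1, giving H' = 1.7480673 (working shown to 7 dp, full precision carried).
Community Y: N=140, proportions 0.1928571, 0.1642857, 0.1857143, 0.1142857, 0.2, 0.1428571, giving H' = 1.7745548.
Difference = |1.7480673 − 1.7745548| = 0.0264875, i.e. 0.026 to 3 decimal places.

0.026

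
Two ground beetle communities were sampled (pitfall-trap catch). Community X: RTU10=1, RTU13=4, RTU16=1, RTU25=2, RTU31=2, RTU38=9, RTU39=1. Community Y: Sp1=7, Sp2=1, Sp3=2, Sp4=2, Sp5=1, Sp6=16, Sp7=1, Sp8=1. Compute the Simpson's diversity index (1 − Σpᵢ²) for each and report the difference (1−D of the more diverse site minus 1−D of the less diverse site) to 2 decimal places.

Community X: N=20, proportions 0.05, 0.2, 0.05, 0.1, 0.1, 0.45, 0.05, giving 1−D = 0.7300 (working shown to 4 dp, full precision carried).
Community Y: N=31, proportions 0.2258, 0.0323, 0.0645, 0.0645, 0.0323, 0.5161, 0.0323, 0.0323, giving 1−D = 0.6701.
Difference = |0.7300 − 0.6701| = 0.0599, i.e. 0.06 to 2 decimal places.

0.06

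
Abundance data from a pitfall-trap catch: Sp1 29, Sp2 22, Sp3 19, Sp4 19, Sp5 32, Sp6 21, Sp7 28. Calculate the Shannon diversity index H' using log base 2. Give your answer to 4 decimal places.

Total N = 29+22+19+19+32+21+28 = 170, so the proportions are 0.170588, 0.129412, 0.111765, 0.111765, 0.188235, 0.123529, 0.164706 (working shown to 6 dp, full precision carried).
Each pᵢ log₂ pᵢ term: 0.170588×(-2.551410)=-0.435241, 0.129412×(-2.949959)=-0.381759, 0.111765×(-3.161463)=-0.353340, 0.111765×(-3.161463)=-0.353340, 0.188235×(-2.409391)=-0.453532, 0.123529×(-3.017074)=-0.372697, 0.164706×(-2.602036)=-0.428571.
Sum = -2.778480, so H' = 2.7785.

2.7785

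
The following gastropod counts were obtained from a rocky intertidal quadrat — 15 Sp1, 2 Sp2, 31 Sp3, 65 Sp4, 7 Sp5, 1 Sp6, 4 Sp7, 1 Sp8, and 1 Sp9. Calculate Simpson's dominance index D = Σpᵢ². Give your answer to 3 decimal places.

Total N = 15+2+31+65+7+1+4+1+1 = 127, so the proportions are 0.11811, 0.01575, 0.24409, 0.51181, 0.05512, 0.00787, 0.0315, 0.00787, 0.00787 (working shown to 5 dp, full precision carried).
D = 0.11811² + 0.01575² + 0.24409² + 0.51181² + 0.05512² + 0.00787² + 0.0315² + 0.00787² + 0.00787² = 0.01395 + 0.00025 + 0.05958 + 0.26195 + 0.00304 + 0.00006 + 0.00099 + 0.00006 + 0.00006 = 0.33995.
To 3 decimal places, D = 0.340.

0.340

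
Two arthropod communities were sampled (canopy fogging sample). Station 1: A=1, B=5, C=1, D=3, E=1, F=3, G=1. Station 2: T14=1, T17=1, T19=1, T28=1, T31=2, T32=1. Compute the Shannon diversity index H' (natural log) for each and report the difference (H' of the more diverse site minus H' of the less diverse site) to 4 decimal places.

Station 1: N=15, proportions 0.066667, 0.333333, 0.066667, 0.2, 0.066667, 0.2, 0.066667, giving H' = 1.732126 (working shown to 6 dp, full precision carried).
Station 2: N=7, proportions 0.142857, 0.142857, 0.142857, 0.142857, 0.285714, 0.142857, giving H' = 1.747868.
Difference = |1.732126 − 1.747868| = 0.015742, i.e. 0.0157 to 4 decimal places.

0.0157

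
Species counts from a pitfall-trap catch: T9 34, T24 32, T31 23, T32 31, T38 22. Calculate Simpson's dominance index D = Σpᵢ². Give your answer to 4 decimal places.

Total N = 34+32+23+31+22 = 142, so the proportions are 0.239437, 0.225352, 0.161972, 0.21831, 0.15493 (working shown to 6 dp, full precision carried).
D = 0.239437² + 0.225352² + 0.161972² + 0.21831² + 0.15493² = 0.057330 + 0.050784 + 0.026235 + 0.047659 + 0.024003 = 0.206011.
To 4 decimal places, D = 0.2060.

0.2060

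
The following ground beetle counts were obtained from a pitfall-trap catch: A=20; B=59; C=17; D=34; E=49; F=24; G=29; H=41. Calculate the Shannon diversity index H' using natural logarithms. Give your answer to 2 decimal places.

Total N = 20+59+17+34+49+24+29+41 = 273, so the proportions are 0.0733, 0.2161, 0.0623, 0.1245, 0.1795, 0.0879, 0.1062, 0.1502 (working shown to 4 dp, full precision carried).
Each pᵢ ln pᵢ term: 0.0733×(-2.6137)=-0.1915, 0.2161×(-1.5319)=-0.3311, 0.0623×(-2.7763)=-0.1729, 0.1245×(-2.0831)=-0.2594, 0.1795×(-1.7177)=-0.3083, 0.0879×(-2.4314)=-0.2138, 0.1062×(-2.2422)=-0.2382, 0.1502×(-1.8959)=-0.2847.
Sum = -1.9998, so H' = 2.00.

2.00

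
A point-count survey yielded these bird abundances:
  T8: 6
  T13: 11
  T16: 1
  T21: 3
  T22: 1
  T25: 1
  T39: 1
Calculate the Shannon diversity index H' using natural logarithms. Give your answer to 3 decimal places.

1.494

Total N = 6+11+1+3+1+1+1 = 24, so the proportions are 0.25, 0.45833, 0.04167, 0.125, 0.04167, 0.04167, 0.04167 (working shown to 5 dp, full precision carried).
Each pᵢ ln pᵢ term: 0.25×(-1.38629)=-0.34657, 0.45833×(-0.78016)=-0.35757, 0.04167×(-3.17805)=-0.13242, 0.125×(-2.07944)=-0.25993, 0.04167×(-3.17805)=-0.13242, 0.04167×(-3.17805)=-0.13242, 0.04167×(-3.17805)=-0.13242.
Sum = -1.49375, so H' = 1.494.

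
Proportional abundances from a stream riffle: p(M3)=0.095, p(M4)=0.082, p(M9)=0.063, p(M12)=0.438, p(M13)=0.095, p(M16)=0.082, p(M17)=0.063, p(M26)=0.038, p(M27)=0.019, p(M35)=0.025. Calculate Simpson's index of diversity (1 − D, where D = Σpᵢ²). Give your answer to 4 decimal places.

D = 0.095² + 0.082² + 0.063² + 0.438² + 0.095² + 0.082² + 0.063² + 0.038² + 0.019² + 0.025² = 0.009025 + 0.006724 + 0.003969 + 0.191844 + 0.009025 + 0.006724 + 0.003969 + 0.001444 + 0.000361 + 0.000625 = 0.233710 (working shown to 6 dp, full precision carried).
So 1 − D = 0.766290, i.e. 0.7663 to 4 decimal places.

0.7663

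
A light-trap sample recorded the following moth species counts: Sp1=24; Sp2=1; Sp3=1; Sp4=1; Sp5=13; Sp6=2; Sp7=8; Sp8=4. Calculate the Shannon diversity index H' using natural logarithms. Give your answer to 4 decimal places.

Total N = 24+1+1+1+13+2+8+4 = 54, so the proportions are 0.444444, 0.018519, 0.018519, 0.018519, 0.240741, 0.037037, 0.148148, 0.074074 (working shown to 6 dp, full precision carried).
Each pᵢ ln pᵢ term: 0.444444×(-0.810930)=-0.360413, 0.018519×(-3.988984)=-0.073870, 0.018519×(-3.988984)=-0.073870, 0.018519×(-3.988984)=-0.073870, 0.240741×(-1.424035)=-0.342823, 0.037037×(-3.295837)=-0.122068, 0.148148×(-1.909543)=-0.282895, 0.074074×(-2.602690)=-0.192792.
Sum = -1.522602, so H' = 1.5226.

1.5226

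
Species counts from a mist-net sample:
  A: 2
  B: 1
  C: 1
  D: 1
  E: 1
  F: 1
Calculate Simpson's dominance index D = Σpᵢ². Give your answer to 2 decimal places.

0.18

Total N = 2+1+1+1+1+1 = 7, so the proportions are 0.2857, 0.1429, 0.1429, 0.1429, 0.1429, 0.1429 (working shown to 4 dp, full precision carried).
D = 0.2857² + 0.1429² + 0.1429² + 0.1429² + 0.1429² + 0.1429² = 0.0816 + 0.0204 + 0.0204 + 0.0204 + 0.0204 + 0.0204 = 0.1837.
To 2 decimal places, D = 0.18.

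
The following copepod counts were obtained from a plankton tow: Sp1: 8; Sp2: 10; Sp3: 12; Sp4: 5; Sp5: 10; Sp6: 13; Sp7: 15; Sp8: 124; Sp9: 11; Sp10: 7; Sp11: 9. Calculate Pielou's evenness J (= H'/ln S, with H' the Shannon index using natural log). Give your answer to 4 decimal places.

0.7078

Total N = 8+10+12+5+10+13+15+124+11+7+9 = 224, so the proportions are 0.035714, 0.044643, 0.053571, 0.022321, 0.044643, 0.058036, 0.066964, 0.553571, 0.049107, 0.03125, 0.040179 (working shown to 6 dp, full precision carried).
H' = −Σ pᵢ ln pᵢ = −((-0.119007) + (-0.138797) + (-0.156790) + (-0.084871) + (-0.138797) + (-0.165210) + (-0.181044) + (-0.327362) + (-0.147997) + (-0.108304) + (-0.129151)) = 1.697331.
With S = 11 species, ln S = 2.397895, so J = 1.697331/2.397895 = 0.707842, i.e. 0.7078 to 4 decimal places.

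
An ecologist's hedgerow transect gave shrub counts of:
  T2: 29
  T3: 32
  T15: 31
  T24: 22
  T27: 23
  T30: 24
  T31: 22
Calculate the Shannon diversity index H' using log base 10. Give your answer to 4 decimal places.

Total N = 29+32+31+22+23+24+22 = 183, so the proportions are 0.1584699, 0.1748634, 0.1693989, 0.1202186, 0.1256831, 0.1311475, 0.1202186 (working shown to 7 dp, full precision carried).
Each pᵢ log₁₀ pᵢ term: 0.1584699×(-0.8000531)=-0.1267844, 0.1748634×(-0.7573011)=-0.1324242, 0.1693989×(-0.7710894)=-0.1306217, 0.1202186×(-0.9200284)=-0.1106045, 0.1256831×(-0.9007233)=-0.1132057, 0.1311475×(-0.8822398)=-0.1157036, 0.1202186×(-0.9200284)=-0.1106045.
Sum = -0.8399486, so H' = 0.8399.

0.8399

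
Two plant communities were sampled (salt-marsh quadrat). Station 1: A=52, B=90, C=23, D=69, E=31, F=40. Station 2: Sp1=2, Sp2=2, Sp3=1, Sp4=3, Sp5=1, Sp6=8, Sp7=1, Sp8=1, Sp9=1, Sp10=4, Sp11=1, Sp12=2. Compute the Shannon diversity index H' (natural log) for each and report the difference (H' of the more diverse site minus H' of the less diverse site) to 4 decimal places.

0.5065

Station 1: N=305, proportions 0.1704918, 0.295082, 0.0754098, 0.2262295, 0.1016393, 0.1311475, giving H' = 1.6917018 (working shown to 7 dp, full precision carried).
Station 2: N=27, proportions 0.0740741, 0.0740741, 0.037037, 0.1111111, 0.037037, 0.2962963, 0.037037, 0.037037, 0.037037, 0.1481481, 0.037037, 0.0740741, giving H' = 2.1982284.
Difference = |1.6917018 − 2.1982284| = 0.5065266, i.e. 0.5065 to 4 decimal places.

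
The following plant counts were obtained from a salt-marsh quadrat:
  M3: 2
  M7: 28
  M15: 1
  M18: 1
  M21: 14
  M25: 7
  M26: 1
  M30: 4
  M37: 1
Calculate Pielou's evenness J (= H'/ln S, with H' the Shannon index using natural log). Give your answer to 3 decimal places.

Total N = 2+28+1+1+14+7+1+4+1 = 59, so the proportions are 0.0339, 0.47458, 0.01695, 0.01695, 0.23729, 0.11864, 0.01695, 0.0678, 0.01695 (working shown to 5 dp, full precision carried).
H' = −Σ pᵢ ln pᵢ = −((-0.11473) + (-0.35372) + (-0.06911) + (-0.06911) + (-0.34133) + (-0.25290) + (-0.06911) + (-0.18246) + (-0.06911)) = 1.52158.
With S = 9 species, ln S = 2.19722, so J = 1.52158/2.19722 = 0.69250, i.e. 0.693 to 3 decimal places.

0.693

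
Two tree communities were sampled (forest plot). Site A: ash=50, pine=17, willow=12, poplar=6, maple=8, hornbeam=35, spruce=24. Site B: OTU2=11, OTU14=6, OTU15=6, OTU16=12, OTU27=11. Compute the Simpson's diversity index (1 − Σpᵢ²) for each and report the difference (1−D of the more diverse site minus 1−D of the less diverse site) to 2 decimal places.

0.01

Site A: N=152, proportions 0.3289, 0.1118, 0.0789, 0.0395, 0.0526, 0.2303, 0.1579, giving 1−D = 0.7908 (working shown to 4 dp, full precision carried).
Site B: N=46, proportions 0.2391, 0.1304, 0.1304, 0.2609, 0.2391, giving 1−D = 0.7836.
Difference = |0.7908 − 0.7836| = 0.0072, i.e. 0.01 to 2 decimal places.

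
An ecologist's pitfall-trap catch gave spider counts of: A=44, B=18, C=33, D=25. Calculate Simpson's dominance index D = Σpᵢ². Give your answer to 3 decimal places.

Total N = 44+18+33+25 = 120, so the proportions are 0.36667, 0.15, 0.275, 0.20833 (working shown to 5 dp, full precision carried).
D = 0.36667² + 0.15² + 0.275² + 0.20833² = 0.13444 + 0.02250 + 0.07563 + 0.04340 = 0.27597.
To 3 decimal places, D = 0.276.

0.276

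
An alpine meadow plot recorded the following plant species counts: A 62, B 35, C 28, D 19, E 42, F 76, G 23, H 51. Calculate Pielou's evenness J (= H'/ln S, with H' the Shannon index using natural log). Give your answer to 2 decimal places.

Total N = 62+35+28+19+42+76+23+51 = 336, so the proportions are 0.1845, 0.1042, 0.0833, 0.0565, 0.125, 0.2262, 0.0685, 0.1518 (working shown to 4 dp, full precision carried).
H' = −Σ pᵢ ln pᵢ = −((-0.3118) + (-0.2356) + (-0.2071) + (-0.1624) + (-0.2599) + (-0.3362) + (-0.1836) + (-0.2862)) = 1.9828.
With S = 8 species, ln S = 2.0794, so J = 1.9828/2.0794 = 0.9535, i.e. 0.95 to 2 decimal places.

0.95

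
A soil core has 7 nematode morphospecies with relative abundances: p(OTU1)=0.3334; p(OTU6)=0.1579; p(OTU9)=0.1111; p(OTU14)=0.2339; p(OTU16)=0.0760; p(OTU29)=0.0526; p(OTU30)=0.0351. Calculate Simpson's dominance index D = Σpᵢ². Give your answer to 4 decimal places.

D = 0.3334² + 0.1579² + 0.1111² + 0.2339² + 0.076² + 0.0526² + 0.0351² = 0.111156 + 0.024932 + 0.012343 + 0.054709 + 0.005776 + 0.002767 + 0.001232 = 0.212915 (working shown to 6 dp, full precision carried).
To 4 decimal places, D = 0.2129.

0.2129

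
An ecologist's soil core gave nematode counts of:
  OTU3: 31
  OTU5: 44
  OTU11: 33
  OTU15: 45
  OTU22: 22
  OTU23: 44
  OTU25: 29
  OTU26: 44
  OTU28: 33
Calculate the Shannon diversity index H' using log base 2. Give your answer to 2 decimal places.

3.13

Total N = 31+44+33+45+22+44+29+44+33 = 325, so the proportions are 0.0954, 0.1354, 0.1015, 0.1385, 0.0677, 0.1354, 0.0892, 0.1354, 0.1015 (working shown to 4 dp, full precision carried).
Each pᵢ log₂ pᵢ term: 0.0954×(-3.3901)=-0.3234, 0.1354×(-2.8849)=-0.3906, 0.1015×(-3.2999)=-0.3351, 0.1385×(-2.8524)=-0.3950, 0.0677×(-3.8849)=-0.2630, 0.1354×(-2.8849)=-0.3906, 0.0892×(-3.4863)=-0.3111, 0.1354×(-2.8849)=-0.3906, 0.1015×(-3.2999)=-0.3351.
Sum = -3.1342, so H' = 3.13.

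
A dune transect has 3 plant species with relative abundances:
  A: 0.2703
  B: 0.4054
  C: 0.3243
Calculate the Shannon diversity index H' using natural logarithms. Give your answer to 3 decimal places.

1.085

Each pᵢ ln pᵢ term (working shown to 5 dp, full precision carried): 0.2703×(-1.30822)=-0.35361, 0.4054×(-0.90288)=-0.36603, 0.3243×(-1.12609)=-0.36519.
Sum = -1.08483, so H' = 1.085.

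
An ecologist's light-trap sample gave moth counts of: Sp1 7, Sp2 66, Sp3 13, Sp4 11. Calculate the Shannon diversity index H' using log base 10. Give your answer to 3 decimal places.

0.420

Total N = 7+66+13+11 = 97, so the proportions are 0.07216, 0.68041, 0.13402, 0.1134 (working shown to 5 dp, full precision carried).
Each pᵢ log₁₀ pᵢ term: 0.07216×(-1.14167)=-0.08239, 0.68041×(-0.16723)=-0.11378, 0.13402×(-0.87283)=-0.11698, 0.1134×(-0.94538)=-0.10721.
Sum = -0.42036, so H' = 0.420.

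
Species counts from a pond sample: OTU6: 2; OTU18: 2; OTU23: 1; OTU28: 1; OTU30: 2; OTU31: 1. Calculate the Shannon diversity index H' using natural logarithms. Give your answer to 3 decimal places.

1.735

Total N = 2+2+1+1+2+1 = 9, so the proportions are 0.22222, 0.22222, 0.11111, 0.11111, 0.22222, 0.11111 (working shown to 5 dp, full precision carried).
Each pᵢ ln pᵢ term: 0.22222×(-1.50408)=-0.33424, 0.22222×(-1.50408)=-0.33424, 0.11111×(-2.19722)=-0.24414, 0.11111×(-2.19722)=-0.24414, 0.22222×(-1.50408)=-0.33424, 0.11111×(-2.19722)=-0.24414.
Sum = -1.73513, so H' = 1.735.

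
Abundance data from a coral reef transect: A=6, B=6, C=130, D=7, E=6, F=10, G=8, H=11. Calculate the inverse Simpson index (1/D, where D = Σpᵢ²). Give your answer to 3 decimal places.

Total N = 6+6+130+7+6+10+8+11 = 184, so the proportions are 0.032609, 0.032609, 0.706522, 0.038043, 0.032609, 0.054348, 0.043478, 0.059783 (working shown to 6 dp, full precision carried).
D = 0.032609² + 0.032609² + 0.706522² + 0.038043² + 0.032609² + 0.054348² + 0.043478² + 0.059783² = 0.001063 + 0.001063 + 0.499173 + 0.001447 + 0.001063 + 0.002954 + 0.001890 + 0.003574 = 0.512228.
So 1/D = 1.95225, i.e. 1.952 to 3 decimal places.

1.952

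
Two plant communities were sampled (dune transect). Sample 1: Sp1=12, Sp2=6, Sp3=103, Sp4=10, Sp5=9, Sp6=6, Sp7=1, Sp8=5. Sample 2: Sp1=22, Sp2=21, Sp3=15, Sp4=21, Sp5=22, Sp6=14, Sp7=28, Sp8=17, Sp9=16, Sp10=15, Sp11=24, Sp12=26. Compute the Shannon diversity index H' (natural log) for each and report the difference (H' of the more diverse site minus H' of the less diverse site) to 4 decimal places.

1.2493

Sample 1: N=152, proportions 0.07894737, 0.03947368, 0.67763158, 0.06578947, 0.05921053, 0.03947368, 0.00657895, 0.03289474, giving H' = 1.21108354 (working shown to 8 dp, full precision carried).
Sample 2: N=241, proportions 0.09128631, 0.08713693, 0.06224066, 0.08713693, 0.09128631, 0.05809129, 0.11618257, 0.07053942, 0.06639004, 0.06224066, 0.09958506, 0.10788382, giving H' = 2.46041646.
Difference = |1.21108354 − 2.46041646| = 1.24933292, i.e. 1.2493 to 4 decimal places.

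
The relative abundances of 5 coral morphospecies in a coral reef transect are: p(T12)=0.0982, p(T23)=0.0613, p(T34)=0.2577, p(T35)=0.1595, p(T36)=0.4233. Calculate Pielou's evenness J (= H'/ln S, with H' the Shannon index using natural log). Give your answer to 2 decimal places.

0.87

H' = −Σ pᵢ ln pᵢ = −((-0.2279) + (-0.1711) + (-0.3494) + (-0.2928) + (-0.3639)) = 1.4052 (working shown to 4 dp, full precision carried).
With S = 5 species, ln S = 1.6094, so J = 1.4052/1.6094 = 0.8731, i.e. 0.87 to 2 decimal places.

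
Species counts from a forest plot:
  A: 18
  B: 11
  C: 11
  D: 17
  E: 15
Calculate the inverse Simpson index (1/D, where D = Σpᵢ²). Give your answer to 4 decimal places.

4.8000

Total N = 18+11+11+17+15 = 72, so the proportions are 0.25, 0.15277778, 0.15277778, 0.23611111, 0.20833333 (working shown to 8 dp, full precision carried).
D = 0.25² + 0.15277778² + 0.15277778² + 0.23611111² + 0.20833333² = 0.06250000 + 0.02334105 + 0.02334105 + 0.05574846 + 0.04340278 = 0.20833333.
So 1/D = 4.800000, i.e. 4.8000 to 4 decimal places.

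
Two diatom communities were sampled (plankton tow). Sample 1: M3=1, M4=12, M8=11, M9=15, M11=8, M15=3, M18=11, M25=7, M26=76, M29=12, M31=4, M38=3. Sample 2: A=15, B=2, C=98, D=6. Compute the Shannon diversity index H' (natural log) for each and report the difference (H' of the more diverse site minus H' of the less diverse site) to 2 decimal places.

1.23

Sample 1: N=163, proportions 0.0061, 0.0736, 0.0675, 0.092, 0.0491, 0.0184, 0.0675, 0.0429, 0.4663, 0.0736, 0.0245, 0.0184, giving H' = 1.8757 (working shown to 4 dp, full precision carried).
Sample 2: N=121, proportions 0.124, 0.0165, 0.8099, 0.0496, giving H' = 0.6463.
Difference = |1.8757 − 0.6463| = 1.2294, i.e. 1.23 to 2 decimal places.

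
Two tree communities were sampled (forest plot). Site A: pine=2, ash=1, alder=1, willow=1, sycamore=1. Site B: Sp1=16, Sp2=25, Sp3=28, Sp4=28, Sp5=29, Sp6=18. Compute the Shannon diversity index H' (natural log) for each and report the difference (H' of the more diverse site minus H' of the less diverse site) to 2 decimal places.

Site A: N=6, proportions 0.3333, 0.1667, 0.1667, 0.1667, 0.1667, giving H' = 1.5607 (working shown to 4 dp, full precision carried).
Site B: N=144, proportions 0.1111, 0.1736, 0.1944, 0.1944, 0.2014, 0.125, giving H' = 1.7676.
Difference = |1.5607 − 1.7676| = 0.2069, i.e. 0.21 to 2 decimal places.

0.21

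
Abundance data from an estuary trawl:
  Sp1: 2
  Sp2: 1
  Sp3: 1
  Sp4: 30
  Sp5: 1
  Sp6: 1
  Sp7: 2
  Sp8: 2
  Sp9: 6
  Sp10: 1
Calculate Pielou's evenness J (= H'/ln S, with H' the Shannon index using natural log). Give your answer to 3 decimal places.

Total N = 2+1+1+30+1+1+2+2+6+1 = 47, so the proportions are 0.04255, 0.02128, 0.02128, 0.6383, 0.02128, 0.02128, 0.04255, 0.04255, 0.12766, 0.02128 (working shown to 5 dp, full precision carried).
H' = −Σ pᵢ ln pᵢ = −((-0.13434) + (-0.08192) + (-0.08192) + (-0.28656) + (-0.08192) + (-0.08192) + (-0.13434) + (-0.13434) + (-0.26277) + (-0.08192)) = 1.36195.
With S = 10 species, ln S = 2.30259, so J = 1.36195/2.30259 = 0.59149, i.e. 0.591 to 3 decimal places.

0.591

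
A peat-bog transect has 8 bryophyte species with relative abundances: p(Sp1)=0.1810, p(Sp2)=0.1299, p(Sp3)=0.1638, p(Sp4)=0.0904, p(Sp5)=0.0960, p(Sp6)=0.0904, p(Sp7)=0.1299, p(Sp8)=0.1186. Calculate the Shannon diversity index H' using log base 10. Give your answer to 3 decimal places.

0.890

Each pᵢ log₁₀ pᵢ term (working shown to 5 dp, full precision carried): 0.181×(-0.74232)=-0.13436, 0.1299×(-0.88639)=-0.11514, 0.1638×(-0.78569)=-0.12870, 0.0904×(-1.04383)=-0.09436, 0.096×(-1.01773)=-0.09770, 0.0904×(-1.04383)=-0.09436, 0.1299×(-0.88639)=-0.11514, 0.1186×(-0.92592)=-0.10981.
Sum = -0.88958, so H' = 0.890.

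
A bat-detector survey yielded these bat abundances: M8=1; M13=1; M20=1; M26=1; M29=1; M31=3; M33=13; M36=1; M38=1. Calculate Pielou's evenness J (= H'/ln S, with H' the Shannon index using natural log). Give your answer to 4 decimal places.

Total N = 1+1+1+1+1+3+13+1+1 = 23, so the proportions are 0.043478, 0.043478, 0.043478, 0.043478, 0.043478, 0.130435, 0.565217, 0.043478, 0.043478 (working shown to 6 dp, full precision carried).
H' = −Σ pᵢ ln pᵢ = −((-0.136326) + (-0.136326) + (-0.136326) + (-0.136326) + (-0.136326) + (-0.265680) + (-0.322482) + (-0.136326) + (-0.136326)) = 1.542443.
With S = 9 species, ln S = 2.197225, so J = 1.542443/2.197225 = 0.701996, i.e. 0.7020 to 4 decimal places.

0.7020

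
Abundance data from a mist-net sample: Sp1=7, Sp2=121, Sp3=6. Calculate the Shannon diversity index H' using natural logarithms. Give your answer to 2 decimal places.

0.39

Total N = 7+121+6 = 134, so the proportions are 0.0522, 0.903, 0.0448 (working shown to 4 dp, full precision carried).
Each pᵢ ln pᵢ term: 0.0522×(-2.9519)=-0.1542, 0.903×(-0.1020)=-0.0921, 0.0448×(-3.1061)=-0.1391.
Sum = -0.3854, so H' = 0.39.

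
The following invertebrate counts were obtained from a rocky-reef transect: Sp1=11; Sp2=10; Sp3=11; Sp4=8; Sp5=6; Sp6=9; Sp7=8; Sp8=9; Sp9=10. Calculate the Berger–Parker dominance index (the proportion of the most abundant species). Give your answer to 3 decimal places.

Total N = 11+10+11+8+6+9+8+9+10 = 82, so the proportions are 0.13415, 0.12195, 0.13415, 0.09756, 0.07317, 0.10976, 0.09756, 0.10976, 0.12195 (working shown to 5 dp, full precision carried).
The largest proportion is 0.13415, i.e. d = 0.134 to 3 decimal places.

0.134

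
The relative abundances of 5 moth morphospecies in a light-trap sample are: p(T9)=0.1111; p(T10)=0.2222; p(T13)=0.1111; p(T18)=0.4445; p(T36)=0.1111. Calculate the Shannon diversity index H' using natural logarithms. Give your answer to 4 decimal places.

Each pᵢ ln pᵢ term (working shown to 6 dp, full precision carried): 0.1111×(-2.197325)=-0.244123, 0.2222×(-1.504177)=-0.334228, 0.1111×(-2.197325)=-0.244123, 0.4445×(-0.810805)=-0.360403, 0.1111×(-2.197325)=-0.244123.
Sum = -1.426999, so H' = 1.4270.

1.4270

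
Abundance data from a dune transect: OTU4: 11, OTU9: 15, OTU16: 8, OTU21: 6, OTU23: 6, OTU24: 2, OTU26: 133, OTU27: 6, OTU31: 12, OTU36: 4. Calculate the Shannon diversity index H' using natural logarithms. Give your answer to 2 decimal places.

1.36

Total N = 11+15+8+6+6+2+133+6+12+4 = 203, so the proportions are 0.0542, 0.0739, 0.0394, 0.0296, 0.0296, 0.0099, 0.6552, 0.0296, 0.0591, 0.0197 (working shown to 4 dp, full precision carried).
Each pᵢ ln pᵢ term: 0.0542×(-2.9153)=-0.1580, 0.0739×(-2.6052)=-0.1925, 0.0394×(-3.2338)=-0.1274, 0.0296×(-3.5214)=-0.1041, 0.0296×(-3.5214)=-0.1041, 0.0099×(-4.6201)=-0.0455, 0.6552×(-0.4229)=-0.2770, 0.0296×(-3.5214)=-0.1041, 0.0591×(-2.8283)=-0.1672, 0.0197×(-3.9269)=-0.0774.
Sum = -1.3573, so H' = 1.36.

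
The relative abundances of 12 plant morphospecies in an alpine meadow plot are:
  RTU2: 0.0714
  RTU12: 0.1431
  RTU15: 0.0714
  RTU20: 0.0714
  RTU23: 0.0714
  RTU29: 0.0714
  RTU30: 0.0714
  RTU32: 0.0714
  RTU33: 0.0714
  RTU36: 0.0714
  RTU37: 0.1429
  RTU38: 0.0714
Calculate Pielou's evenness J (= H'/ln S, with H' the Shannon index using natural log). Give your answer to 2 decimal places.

H' = −Σ pᵢ ln pᵢ = −((-0.1885) + (-0.2782) + (-0.1885) + (-0.1885) + (-0.1885) + (-0.1885) + (-0.1885) + (-0.1885) + (-0.1885) + (-0.1885) + (-0.2780) + (-0.1885)) = 2.4408 (working shown to 4 dp, full precision carried).
With S = 12 species, ln S = 2.4849, so J = 2.4408/2.4849 = 0.9823, i.e. 0.98 to 2 decimal places.

0.98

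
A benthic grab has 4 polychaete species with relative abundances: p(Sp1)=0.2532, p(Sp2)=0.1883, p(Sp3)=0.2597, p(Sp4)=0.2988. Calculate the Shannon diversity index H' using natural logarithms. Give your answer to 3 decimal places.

Each pᵢ ln pᵢ term (working shown to 5 dp, full precision carried): 0.2532×(-1.37358)=-0.34779, 0.1883×(-1.66972)=-0.31441, 0.2597×(-1.34823)=-0.35013, 0.2988×(-1.20798)=-0.36094.
Sum = -1.37328, so H' = 1.373.

1.373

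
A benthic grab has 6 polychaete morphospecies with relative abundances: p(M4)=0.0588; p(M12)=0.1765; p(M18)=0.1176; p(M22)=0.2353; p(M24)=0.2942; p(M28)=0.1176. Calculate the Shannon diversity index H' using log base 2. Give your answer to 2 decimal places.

2.42

Each pᵢ log₂ pᵢ term (working shown to 4 dp, full precision carried): 0.0588×(-4.0880)=-0.2404, 0.1765×(-2.5023)=-0.4416, 0.1176×(-3.0880)=-0.3632, 0.2353×(-2.0874)=-0.4912, 0.2942×(-1.7651)=-0.5193, 0.1176×(-3.0880)=-0.3632.
Sum = -2.4188, so H' = 2.42.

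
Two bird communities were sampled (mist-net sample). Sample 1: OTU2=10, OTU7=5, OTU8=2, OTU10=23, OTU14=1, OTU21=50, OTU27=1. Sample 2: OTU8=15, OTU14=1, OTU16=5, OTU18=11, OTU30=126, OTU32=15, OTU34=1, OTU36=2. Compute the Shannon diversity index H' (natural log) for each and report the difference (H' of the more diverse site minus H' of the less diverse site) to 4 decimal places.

0.2159

Sample 1: N=92, proportions 0.108696, 0.054348, 0.021739, 0.25, 0.01087, 0.543478, 0.01087, giving H' = 1.258997 (working shown to 6 dp, full precision carried).
Sample 2: N=176, proportions 0.085227, 0.005682, 0.028409, 0.0625, 0.715909, 0.085227, 0.005682, 0.011364, giving H' = 1.043079.
Difference = |1.258997 − 1.043079| = 0.215918, i.e. 0.2159 to 4 decimal places.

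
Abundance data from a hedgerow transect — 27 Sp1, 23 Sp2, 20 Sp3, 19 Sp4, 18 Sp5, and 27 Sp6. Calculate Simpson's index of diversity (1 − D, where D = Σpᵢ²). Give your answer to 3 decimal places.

0.829

Total N = 27+23+20+19+18+27 = 134, so the proportions are 0.20149, 0.17164, 0.14925, 0.14179, 0.13433, 0.20149 (working shown to 5 dp, full precision carried).
D = 0.20149² + 0.17164² + 0.14925² + 0.14179² + 0.13433² + 0.20149² = 0.04060 + 0.02946 + 0.02228 + 0.02010 + 0.01804 + 0.04060 = 0.17108.
So 1 − D = 0.82892, i.e. 0.829 to 3 decimal places.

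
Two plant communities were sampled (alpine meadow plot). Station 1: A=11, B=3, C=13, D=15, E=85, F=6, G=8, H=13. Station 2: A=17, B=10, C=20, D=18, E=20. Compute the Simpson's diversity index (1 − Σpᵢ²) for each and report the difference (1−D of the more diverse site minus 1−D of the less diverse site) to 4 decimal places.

0.1287

Station 1: N=154, proportions 0.071429, 0.019481, 0.084416, 0.097403, 0.551948, 0.038961, 0.051948, 0.084416, giving 1−D = 0.661916 (working shown to 6 dp, full precision carried).
Station 2: N=85, proportions 0.2, 0.117647, 0.235294, 0.211765, 0.235294, giving 1−D = 0.790588.
Difference = |0.661916 − 0.790588| = 0.128672, i.e. 0.1287 to 4 decimal places.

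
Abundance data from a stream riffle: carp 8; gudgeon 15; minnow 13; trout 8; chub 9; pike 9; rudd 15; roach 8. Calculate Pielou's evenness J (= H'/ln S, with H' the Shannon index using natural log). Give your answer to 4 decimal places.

Total N = 8+15+13+8+9+9+15+8 = 85, so the proportions are 0.094118, 0.176471, 0.152941, 0.094118, 0.105882, 0.105882, 0.176471, 0.094118 (working shown to 6 dp, full precision carried).
H' = −Σ pᵢ ln pᵢ = −((-0.222420) + (-0.306106) + (-0.287178) + (-0.222420) + (-0.237751) + (-0.237751) + (-0.306106) + (-0.222420)) = 2.042151.
With S = 8 species, ln S = 2.079442, so J = 2.042151/2.079442 = 0.982067, i.e. 0.9821 to 4 decimal places.

0.9821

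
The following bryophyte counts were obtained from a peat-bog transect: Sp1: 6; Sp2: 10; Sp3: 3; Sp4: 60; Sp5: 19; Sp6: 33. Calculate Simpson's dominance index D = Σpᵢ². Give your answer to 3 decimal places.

Total N = 6+10+3+60+19+33 = 131, so the proportions are 0.0458, 0.07634, 0.0229, 0.45802, 0.14504, 0.25191 (working shown to 5 dp, full precision carried).
D = 0.0458² + 0.07634² + 0.0229² + 0.45802² + 0.14504² + 0.25191² = 0.00210 + 0.00583 + 0.00052 + 0.20978 + 0.02104 + 0.06346 = 0.30272.
To 3 decimal places, D = 0.303.

0.303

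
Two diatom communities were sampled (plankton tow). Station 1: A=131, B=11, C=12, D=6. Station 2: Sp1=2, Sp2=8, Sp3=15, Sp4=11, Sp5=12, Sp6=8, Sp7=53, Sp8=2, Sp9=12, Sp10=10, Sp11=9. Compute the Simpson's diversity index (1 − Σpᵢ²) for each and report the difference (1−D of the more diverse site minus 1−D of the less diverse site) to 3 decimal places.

Station 1: N=160, proportions 0.81875, 0.06875, 0.075, 0.0375, giving 1−D = 0.31789 (working shown to 5 dp, full precision carried).
Station 2: N=142, proportions 0.01408, 0.05634, 0.10563, 0.07746, 0.08451, 0.05634, 0.37324, 0.01408, 0.08451, 0.07042, 0.06338, giving 1−D = 0.81353.
Difference = |0.31789 − 0.81353| = 0.49564, i.e. 0.496 to 3 decimal places.

0.496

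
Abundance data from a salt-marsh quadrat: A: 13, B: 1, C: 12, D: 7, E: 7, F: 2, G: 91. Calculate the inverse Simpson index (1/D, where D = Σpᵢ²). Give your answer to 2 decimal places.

Total N = 13+1+12+7+7+2+91 = 133, so the proportions are 0.09774, 0.00752, 0.09023, 0.05263, 0.05263, 0.01504, 0.68421 (working shown to 5 dp, full precision carried).
D = 0.09774² + 0.00752² + 0.09023² + 0.05263² + 0.05263² + 0.01504² + 0.68421² = 0.00955 + 0.00006 + 0.00814 + 0.00277 + 0.00277 + 0.00023 + 0.46814 = 0.49166.
So 1/D = 2.0339, i.e. 2.03 to 2 decimal places.

2.03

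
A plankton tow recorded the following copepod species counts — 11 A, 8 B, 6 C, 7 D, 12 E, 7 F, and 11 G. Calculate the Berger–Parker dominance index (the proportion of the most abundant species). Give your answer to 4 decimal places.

0.1935

Total N = 11+8+6+7+12+7+11 = 62, so the proportions are 0.177419, 0.129032, 0.096774, 0.112903, 0.193548, 0.112903, 0.177419 (working shown to 6 dp, full precision carried).
The largest proportion is 0.193548, i.e. d = 0.1935 to 4 decimal places.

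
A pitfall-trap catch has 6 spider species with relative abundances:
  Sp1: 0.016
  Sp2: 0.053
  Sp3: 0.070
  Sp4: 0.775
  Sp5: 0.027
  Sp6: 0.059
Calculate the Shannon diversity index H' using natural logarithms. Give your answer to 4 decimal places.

0.8700

Each pᵢ ln pᵢ term (working shown to 6 dp, full precision carried): 0.016×(-4.135167)=-0.066163, 0.053×(-2.937463)=-0.155686, 0.07×(-2.659260)=-0.186148, 0.775×(-0.254892)=-0.197541, 0.027×(-3.611918)=-0.097522, 0.059×(-2.830218)=-0.166983.
Sum = -0.870043, so H' = 0.8700.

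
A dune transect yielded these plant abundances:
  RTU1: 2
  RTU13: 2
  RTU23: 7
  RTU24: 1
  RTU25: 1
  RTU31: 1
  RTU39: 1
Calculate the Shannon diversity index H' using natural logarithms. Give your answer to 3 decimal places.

Total N = 2+2+7+1+1+1+1 = 15, so the proportions are 0.13333, 0.13333, 0.46667, 0.06667, 0.06667, 0.06667, 0.06667 (working shown to 5 dp, full precision carried).
Each pᵢ ln pᵢ term: 0.13333×(-2.01490)=-0.26865, 0.13333×(-2.01490)=-0.26865, 0.46667×(-0.76214)=-0.35567, 0.06667×(-2.70805)=-0.18054, 0.06667×(-2.70805)=-0.18054, 0.06667×(-2.70805)=-0.18054, 0.06667×(-2.70805)=-0.18054.
Sum = -1.61512, so H' = 1.615.

1.615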